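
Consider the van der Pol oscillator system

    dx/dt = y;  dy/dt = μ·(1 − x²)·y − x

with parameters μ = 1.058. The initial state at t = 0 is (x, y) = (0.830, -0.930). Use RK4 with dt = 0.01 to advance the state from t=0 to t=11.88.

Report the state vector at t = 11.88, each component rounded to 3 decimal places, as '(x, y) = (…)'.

(x, y) = (1.992, -0.227)

t=0.000: state=(0.830, -0.930)
step 1 (dt=0.01): k1=(-0.930, -1.136), k2=(-0.936, -1.141), k3=(-0.936, -1.141), k4=(-0.941, -1.146); state += dt/6·(k1+2k2+2k3+k4)
t=0.010: state=(0.821, -0.941)
t=0.020: state=(0.811, -0.953)
t=0.030: state=(0.802, -0.965)
continuing one RK4 step at a time; state shown every 50 steps (Δt=0.5):
t=0.500: state=(0.196, -1.674)
t=1.000: state=(-0.867, -2.415)
t=1.500: state=(-1.784, -0.917)
t=2.000: state=(-1.884, 0.275)
t=2.500: state=(-1.645, 0.630)
t=3.000: state=(-1.265, 0.908)
t=3.500: state=(-0.700, 1.415)
t=4.000: state=(0.240, 2.420)
t=4.500: state=(1.521, 2.094)
t=5.000: state=(2.005, 0.079)
t=5.500: state=(1.866, -0.498)
t=6.000: state=(1.559, -0.727)
t=6.500: state=(1.127, -1.030)
t=7.000: state=(0.474, -1.668)
t=7.500: state=(-0.624, -2.691)
t=8.000: state=(-1.784, -1.369)
t=8.500: state=(-1.998, 0.192)
t=9.000: state=(-1.788, 0.573)
t=9.500: state=(-1.447, 0.799)
t=10.000: state=(-0.966, 1.168)
t=10.500: state=(-0.208, 1.965)
t=11.000: state=(1.024, 2.700)
t=11.500: state=(1.935, 0.704)
t=11.880: state=(1.992, -0.227)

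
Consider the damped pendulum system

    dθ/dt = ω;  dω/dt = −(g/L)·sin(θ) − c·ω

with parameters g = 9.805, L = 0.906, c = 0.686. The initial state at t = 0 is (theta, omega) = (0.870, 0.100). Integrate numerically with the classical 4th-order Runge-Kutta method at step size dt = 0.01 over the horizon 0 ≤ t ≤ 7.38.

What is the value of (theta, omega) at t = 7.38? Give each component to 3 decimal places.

t=0.000: state=(0.870, 0.100)
step 1 (dt=0.01): k1=(0.100, -8.340), k2=(0.058, -8.315), k3=(0.058, -8.314), k4=(0.017, -8.287); state += dt/6·(k1+2k2+2k3+k4)
t=0.010: state=(0.871, 0.017)
t=0.020: state=(0.870, -0.066)
t=0.030: state=(0.869, -0.148)
continuing one RK4 step at a time; state shown every 25 steps (Δt=0.25):
t=0.250: state=(0.656, -1.691)
t=0.500: state=(0.118, -2.367)
t=0.750: state=(-0.402, -1.587)
t=1.000: state=(-0.612, -0.056)
t=1.250: state=(-0.449, 1.263)
t=1.500: state=(-0.057, 1.689)
t=1.750: state=(0.307, 1.070)
t=2.000: state=(0.436, -0.059)
t=2.250: state=(0.295, -0.977)
t=2.500: state=(0.007, -1.197)
t=2.750: state=(-0.240, -0.683)
t=3.000: state=(-0.309, 0.142)
t=3.250: state=(-0.187, 0.757)
t=3.500: state=(0.024, 0.837)
t=3.750: state=(0.188, 0.414)
t=4.000: state=(0.216, -0.182)
t=4.250: state=(0.114, -0.579)
t=4.500: state=(-0.039, -0.575)
t=4.750: state=(-0.145, -0.235)
t=5.000: state=(-0.149, 0.189)
t=5.250: state=(-0.066, 0.436)
t=5.500: state=(0.043, 0.389)
t=5.750: state=(0.110, 0.121)
t=6.000: state=(0.101, -0.176)
t=6.250: state=(0.035, -0.322)
t=6.500: state=(-0.042, -0.257)
t=6.750: state=(-0.082, -0.051)
t=7.000: state=(-0.067, 0.152)
t=7.250: state=(-0.016, 0.234)
t=7.380: state=(0.014, 0.215)

(theta, omega) = (0.014, 0.215)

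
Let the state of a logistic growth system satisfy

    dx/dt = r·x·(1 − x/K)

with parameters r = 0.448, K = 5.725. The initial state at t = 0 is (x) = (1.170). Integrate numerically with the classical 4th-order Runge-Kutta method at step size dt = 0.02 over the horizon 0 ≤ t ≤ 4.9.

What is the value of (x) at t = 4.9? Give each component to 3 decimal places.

(x) = (3.994)

t=0.000: state=(1.170)
step 1 (dt=0.02): k1=(0.417), k2=(0.418), k3=(0.418), k4=(0.419); state += dt/6·(k1+2k2+2k3+k4)
t=0.020: state=(1.178)
t=0.040: state=(1.187)
t=0.060: state=(1.195)
continuing one RK4 step at a time; state shown every 10 steps (Δt=0.2):
t=0.200: state=(1.256)
t=0.400: state=(1.346)
t=0.600: state=(1.440)
t=0.800: state=(1.539)
t=1.000: state=(1.642)
t=1.200: state=(1.749)
t=1.400: state=(1.859)
t=1.600: state=(1.973)
t=1.800: state=(2.091)
t=2.000: state=(2.211)
t=2.200: state=(2.334)
t=2.400: state=(2.459)
t=2.600: state=(2.585)
t=2.800: state=(2.713)
t=3.000: state=(2.841)
t=3.200: state=(2.969)
t=3.400: state=(3.097)
t=3.600: state=(3.224)
t=3.800: state=(3.349)
t=4.000: state=(3.472)
t=4.200: state=(3.594)
t=4.400: state=(3.712)
t=4.600: state=(3.827)
t=4.800: state=(3.939)
t=4.900: state=(3.994)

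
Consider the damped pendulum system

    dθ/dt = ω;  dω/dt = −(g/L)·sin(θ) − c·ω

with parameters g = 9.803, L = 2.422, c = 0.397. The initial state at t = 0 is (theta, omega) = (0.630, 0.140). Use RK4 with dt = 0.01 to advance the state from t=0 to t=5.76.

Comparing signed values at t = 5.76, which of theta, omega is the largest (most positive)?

t=0.000: state=(0.630, 0.140)
step 1 (dt=0.01): k1=(0.140, -2.440), k2=(0.128, -2.438), k3=(0.128, -2.437), k4=(0.116, -2.435); state += dt/6·(k1+2k2+2k3+k4)
t=0.010: state=(0.631, 0.116)
t=0.020: state=(0.632, 0.091)
t=0.030: state=(0.633, 0.067)
continuing one RK4 step at a time; state shown every 20 steps (Δt=0.2):
t=0.200: state=(0.610, -0.328)
t=0.400: state=(0.504, -0.718)
t=0.600: state=(0.332, -0.981)
t=0.800: state=(0.123, -1.081)
t=1.000: state=(-0.089, -1.010)
t=1.200: state=(-0.271, -0.789)
t=1.400: state=(-0.398, -0.469)
t=1.600: state=(-0.456, -0.106)
t=1.800: state=(-0.442, 0.243)
t=2.000: state=(-0.363, 0.533)
t=2.200: state=(-0.235, 0.723)
t=2.400: state=(-0.082, 0.790)
t=2.600: state=(0.072, 0.732)
t=2.800: state=(0.204, 0.567)
t=3.000: state=(0.294, 0.328)
t=3.200: state=(0.333, 0.060)
t=3.400: state=(0.319, -0.197)
t=3.600: state=(0.257, -0.406)
t=3.800: state=(0.162, -0.538)
t=4.000: state=(0.049, -0.578)
t=4.200: state=(-0.063, -0.527)
t=4.400: state=(-0.157, -0.399)
t=4.600: state=(-0.220, -0.220)
t=4.800: state=(-0.244, -0.022)
t=5.000: state=(-0.229, 0.164)
t=5.200: state=(-0.181, 0.312)
t=5.400: state=(-0.108, 0.401)
t=5.600: state=(-0.025, 0.422)
t=5.760: state=(0.041, 0.391)
compare at T: theta=0.041, omega=0.391

largest component: omega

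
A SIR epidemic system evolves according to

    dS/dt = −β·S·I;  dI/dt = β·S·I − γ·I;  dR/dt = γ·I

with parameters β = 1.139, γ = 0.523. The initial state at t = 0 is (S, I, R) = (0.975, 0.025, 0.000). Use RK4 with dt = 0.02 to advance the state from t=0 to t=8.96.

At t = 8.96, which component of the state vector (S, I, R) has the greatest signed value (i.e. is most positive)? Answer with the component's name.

largest component: R

t=0.000: state=(0.975, 0.025, 0.000)
step 1 (dt=0.02): k1=(-0.028, 0.015, 0.013), k2=(-0.028, 0.015, 0.013), k3=(-0.028, 0.015, 0.013), k4=(-0.028, 0.015, 0.013); state += dt/6·(k1+2k2+2k3+k4)
t=0.020: state=(0.974, 0.025, 0.000)
t=0.040: state=(0.974, 0.026, 0.001)
t=0.060: state=(0.973, 0.026, 0.001)
continuing one RK4 step at a time; state shown every 25 steps (Δt=0.5):
t=0.500: state=(0.959, 0.033, 0.008)
t=1.000: state=(0.938, 0.044, 0.018)
t=1.500: state=(0.912, 0.058, 0.031)
t=2.000: state=(0.878, 0.074, 0.048)
t=2.500: state=(0.838, 0.093, 0.070)
t=3.000: state=(0.790, 0.113, 0.097)
t=3.500: state=(0.736, 0.135, 0.129)
t=4.000: state=(0.678, 0.155, 0.167)
t=4.500: state=(0.617, 0.173, 0.210)
t=5.000: state=(0.557, 0.186, 0.257)
t=5.500: state=(0.500, 0.193, 0.307)
t=6.000: state=(0.447, 0.195, 0.358)
t=6.500: state=(0.401, 0.191, 0.408)
t=7.000: state=(0.360, 0.183, 0.457)
t=7.500: state=(0.326, 0.171, 0.503)
t=8.000: state=(0.297, 0.157, 0.546)
t=8.500: state=(0.272, 0.142, 0.585)
t=8.960: state=(0.254, 0.128, 0.618)
compare at T: S=0.254, I=0.128, R=0.618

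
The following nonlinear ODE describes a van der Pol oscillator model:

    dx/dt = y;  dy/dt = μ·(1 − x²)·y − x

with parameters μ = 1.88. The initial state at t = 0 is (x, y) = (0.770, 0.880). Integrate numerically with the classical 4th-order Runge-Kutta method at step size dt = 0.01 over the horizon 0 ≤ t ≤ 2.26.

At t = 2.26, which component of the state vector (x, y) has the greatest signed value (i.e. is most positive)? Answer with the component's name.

largest component: x

t=0.000: state=(0.770, 0.880)
step 1 (dt=0.01): k1=(0.880, -0.096), k2=(0.880, -0.112), k3=(0.879, -0.113), k4=(0.879, -0.129); state += dt/6·(k1+2k2+2k3+k4)
t=0.010: state=(0.779, 0.879)
t=0.020: state=(0.788, 0.877)
t=0.030: state=(0.796, 0.876)
continuing one RK4 step at a time; state shown every 10 steps (Δt=0.1):
t=0.100: state=(0.857, 0.854)
t=0.200: state=(0.940, 0.794)
t=0.300: state=(1.015, 0.702)
t=0.400: state=(1.079, 0.586)
t=0.500: state=(1.131, 0.454)
t=0.600: state=(1.170, 0.315)
t=0.700: state=(1.194, 0.178)
t=0.800: state=(1.206, 0.049)
t=0.900: state=(1.204, -0.071)
t=1.000: state=(1.192, -0.180)
t=1.100: state=(1.169, -0.281)
t=1.200: state=(1.136, -0.376)
t=1.300: state=(1.093, -0.469)
t=1.400: state=(1.042, -0.562)
t=1.500: state=(0.981, -0.660)
t=1.600: state=(0.910, -0.769)
t=1.700: state=(0.827, -0.895)
t=1.800: state=(0.730, -1.044)
t=1.900: state=(0.617, -1.228)
t=2.000: state=(0.483, -1.458)
t=2.100: state=(0.323, -1.750)
t=2.200: state=(0.130, -2.115)
t=2.260: state=(-0.004, -2.370)
compare at T: x=-0.004, y=-2.370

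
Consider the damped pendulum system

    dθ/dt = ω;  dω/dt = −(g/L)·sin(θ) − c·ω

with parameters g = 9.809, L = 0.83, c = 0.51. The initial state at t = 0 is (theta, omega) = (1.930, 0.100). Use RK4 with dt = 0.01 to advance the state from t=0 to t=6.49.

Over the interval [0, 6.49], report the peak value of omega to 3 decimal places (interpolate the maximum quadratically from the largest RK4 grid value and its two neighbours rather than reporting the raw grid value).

max omega = 3.889

t=0.000: state=(1.930, 0.100)
step 1 (dt=0.01): k1=(0.100, -11.115), k2=(0.044, -11.084), k3=(0.045, -11.086), k4=(-0.011, -11.056); state += dt/6·(k1+2k2+2k3+k4)
t=0.010: state=(1.930, -0.011)
t=0.020: state=(1.930, -0.121)
t=0.030: state=(1.928, -0.231)
continuing one RK4 step at a time; state shown every 25 steps (Δt=0.25):
t=0.250: state=(1.617, -2.584)
t=0.500: state=(0.673, -4.745)
t=0.750: state=(-0.529, -4.304)
t=1.000: state=(-1.281, -1.552)
t=1.250: state=(-1.300, 1.340)
t=1.500: state=(-0.668, 3.507)
t=1.750: state=(0.275, 3.585)
t=2.000: state=(0.937, 1.491)
t=2.250: state=(0.988, -1.044)
t=2.500: state=(0.477, -2.818)
t=2.750: state=(-0.263, -2.744)
t=3.000: state=(-0.750, -0.982)
t=3.250: state=(-0.730, 1.092)
t=3.500: state=(-0.273, 2.334)
t=3.750: state=(0.300, 1.980)
t=4.000: state=(0.615, 0.434)
t=4.250: state=(0.513, -1.176)
t=4.500: state=(0.102, -1.898)
t=4.750: state=(-0.324, -1.319)
t=5.000: state=(-0.493, 0.016)
t=5.250: state=(-0.331, 1.182)
t=5.500: state=(0.023, 1.470)
t=5.750: state=(0.320, 0.775)
t=6.000: state=(0.376, -0.325)
t=6.250: state=(0.186, -1.091)
t=6.490: state=(-0.091, -1.083)
largest grid value and its neighbours: omega(1.620)=3.88508, omega(1.630)=3.88859, omega(1.640)=3.88758
parabola through these three points peaks at t≈1.633 with omega≈3.88876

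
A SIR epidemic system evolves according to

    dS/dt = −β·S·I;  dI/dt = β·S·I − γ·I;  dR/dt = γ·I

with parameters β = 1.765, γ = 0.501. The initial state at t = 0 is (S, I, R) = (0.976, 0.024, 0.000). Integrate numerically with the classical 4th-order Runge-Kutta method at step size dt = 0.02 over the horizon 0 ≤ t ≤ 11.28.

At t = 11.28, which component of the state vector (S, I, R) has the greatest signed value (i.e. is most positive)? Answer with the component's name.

t=0.000: state=(0.976, 0.024, 0.000)
step 1 (dt=0.02): k1=(-0.041, 0.029, 0.012), k2=(-0.042, 0.030, 0.012), k3=(-0.042, 0.030, 0.012), k4=(-0.042, 0.030, 0.012); state += dt/6·(k1+2k2+2k3+k4)
t=0.020: state=(0.975, 0.025, 0.000)
t=0.040: state=(0.974, 0.025, 0.000)
t=0.060: state=(0.973, 0.026, 0.001)
continuing one RK4 step at a time; state shown every 25 steps (Δt=0.5):
t=0.500: state=(0.948, 0.044, 0.008)
t=1.000: state=(0.900, 0.077, 0.023)
t=1.500: state=(0.823, 0.129, 0.048)
t=2.000: state=(0.713, 0.198, 0.089)
t=2.500: state=(0.580, 0.272, 0.148)
t=3.000: state=(0.443, 0.333, 0.224)
t=3.500: state=(0.325, 0.363, 0.312)
t=4.000: state=(0.236, 0.361, 0.403)
t=4.500: state=(0.173, 0.336, 0.491)
t=5.000: state=(0.131, 0.299, 0.571)
t=5.500: state=(0.102, 0.257, 0.640)
t=6.000: state=(0.083, 0.217, 0.700)
t=6.500: state=(0.070, 0.181, 0.749)
t=7.000: state=(0.060, 0.149, 0.791)
t=7.500: state=(0.053, 0.122, 0.825)
t=8.000: state=(0.048, 0.099, 0.852)
t=8.500: state=(0.045, 0.081, 0.875)
t=9.000: state=(0.042, 0.065, 0.893)
t=9.500: state=(0.040, 0.053, 0.908)
t=10.000: state=(0.038, 0.042, 0.919)
t=10.500: state=(0.037, 0.034, 0.929)
t=11.000: state=(0.036, 0.027, 0.937)
t=11.280: state=(0.036, 0.024, 0.940)
compare at T: S=0.036, I=0.024, R=0.940

largest component: R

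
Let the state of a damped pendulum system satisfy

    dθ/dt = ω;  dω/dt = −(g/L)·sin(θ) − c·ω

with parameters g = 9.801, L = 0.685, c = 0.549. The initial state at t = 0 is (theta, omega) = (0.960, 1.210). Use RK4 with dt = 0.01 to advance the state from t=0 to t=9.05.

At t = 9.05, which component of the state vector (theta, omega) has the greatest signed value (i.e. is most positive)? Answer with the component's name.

t=0.000: state=(0.960, 1.210)
step 1 (dt=0.01): k1=(1.210, -12.385), k2=(1.148, -12.401), k3=(1.148, -12.398), k4=(1.086, -12.411); state += dt/6·(k1+2k2+2k3+k4)
t=0.010: state=(0.971, 1.086)
t=0.020: state=(0.982, 0.962)
t=0.030: state=(0.991, 0.838)
continuing one RK4 step at a time; state shown every 50 steps (Δt=0.5):
t=0.500: state=(0.211, -3.280)
t=1.000: state=(-0.789, 0.230)
t=1.500: state=(0.173, 2.402)
t=2.000: state=(0.518, -1.227)
t=2.500: state=(-0.372, -1.232)
t=3.000: state=(-0.210, 1.547)
t=3.500: state=(0.386, 0.167)
t=4.000: state=(-0.038, -1.265)
t=4.500: state=(-0.273, 0.524)
t=5.000: state=(0.171, 0.685)
t=5.500: state=(0.117, -0.761)
t=6.000: state=(-0.192, -0.117)
t=6.500: state=(0.014, 0.641)
t=7.000: state=(0.138, -0.254)
t=7.500: state=(-0.085, -0.351)
t=8.000: state=(-0.060, 0.382)
t=8.500: state=(0.096, 0.061)
t=9.000: state=(-0.007, -0.323)
t=9.050: state=(-0.022, -0.304)
compare at T: theta=-0.022, omega=-0.304

largest component: theta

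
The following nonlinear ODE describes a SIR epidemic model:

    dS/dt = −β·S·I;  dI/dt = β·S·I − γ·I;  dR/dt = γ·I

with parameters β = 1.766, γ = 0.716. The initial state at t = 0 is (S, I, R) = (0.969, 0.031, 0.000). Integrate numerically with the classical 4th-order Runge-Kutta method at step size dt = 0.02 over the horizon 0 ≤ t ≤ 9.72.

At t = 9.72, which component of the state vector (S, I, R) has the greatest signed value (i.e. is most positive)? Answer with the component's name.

t=0.000: state=(0.969, 0.031, 0.000)
step 1 (dt=0.02): k1=(-0.053, 0.031, 0.022), k2=(-0.054, 0.031, 0.022), k3=(-0.054, 0.031, 0.022), k4=(-0.054, 0.031, 0.023); state += dt/6·(k1+2k2+2k3+k4)
t=0.020: state=(0.968, 0.032, 0.000)
t=0.040: state=(0.967, 0.032, 0.001)
t=0.060: state=(0.966, 0.033, 0.001)
continuing one RK4 step at a time; state shown every 25 steps (Δt=0.5):
t=0.500: state=(0.935, 0.050, 0.014)
t=1.000: state=(0.884, 0.079, 0.037)
t=1.500: state=(0.812, 0.116, 0.072)
t=2.000: state=(0.719, 0.160, 0.121)
t=2.500: state=(0.612, 0.202, 0.186)
t=3.000: state=(0.505, 0.231, 0.264)
t=3.500: state=(0.410, 0.241, 0.349)
t=4.000: state=(0.332, 0.234, 0.435)
t=4.500: state=(0.272, 0.213, 0.515)
t=5.000: state=(0.228, 0.186, 0.586)
t=5.500: state=(0.196, 0.156, 0.647)
t=6.000: state=(0.173, 0.129, 0.698)
t=6.500: state=(0.156, 0.104, 0.740)
t=7.000: state=(0.144, 0.083, 0.773)
t=7.500: state=(0.135, 0.066, 0.800)
t=8.000: state=(0.128, 0.051, 0.821)
t=8.500: state=(0.123, 0.040, 0.837)
t=9.000: state=(0.119, 0.031, 0.850)
t=9.500: state=(0.116, 0.024, 0.859)
t=9.720: state=(0.115, 0.022, 0.863)
compare at T: S=0.115, I=0.022, R=0.863

largest component: R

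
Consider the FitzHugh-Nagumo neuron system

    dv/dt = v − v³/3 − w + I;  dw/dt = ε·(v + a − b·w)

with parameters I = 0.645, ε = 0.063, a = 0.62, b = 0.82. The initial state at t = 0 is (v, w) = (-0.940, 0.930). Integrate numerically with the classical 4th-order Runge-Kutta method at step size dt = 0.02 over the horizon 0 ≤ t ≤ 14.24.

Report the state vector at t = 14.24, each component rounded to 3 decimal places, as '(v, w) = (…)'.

(v, w) = (-1.116, -0.082)

t=0.000: state=(-0.940, 0.930)
step 1 (dt=0.02): k1=(-0.948, -0.068), k2=(-0.948, -0.069), k3=(-0.948, -0.069), k4=(-0.949, -0.069); state += dt/6·(k1+2k2+2k3+k4)
t=0.020: state=(-0.959, 0.929)
t=0.040: state=(-0.978, 0.927)
t=0.060: state=(-0.997, 0.926)
continuing one RK4 step at a time; state shown every 25 steps (Δt=0.5):
t=0.500: state=(-1.381, 0.889)
t=1.000: state=(-1.652, 0.838)
t=1.500: state=(-1.753, 0.783)
t=2.000: state=(-1.772, 0.727)
t=2.500: state=(-1.762, 0.673)
t=3.000: state=(-1.742, 0.620)
t=3.500: state=(-1.719, 0.570)
t=4.000: state=(-1.694, 0.522)
t=4.500: state=(-1.669, 0.475)
t=5.000: state=(-1.644, 0.431)
t=5.500: state=(-1.618, 0.389)
t=6.000: state=(-1.593, 0.348)
t=6.500: state=(-1.567, 0.309)
t=7.000: state=(-1.541, 0.272)
t=7.500: state=(-1.515, 0.237)
t=8.000: state=(-1.489, 0.204)
t=8.500: state=(-1.463, 0.172)
t=9.000: state=(-1.436, 0.142)
t=9.500: state=(-1.409, 0.113)
t=10.000: state=(-1.381, 0.086)
t=10.500: state=(-1.353, 0.061)
t=11.000: state=(-1.324, 0.037)
t=11.500: state=(-1.295, 0.015)
t=12.000: state=(-1.265, -0.006)
t=12.500: state=(-1.234, -0.026)
t=13.000: state=(-1.202, -0.044)
t=13.500: state=(-1.168, -0.060)
t=14.000: state=(-1.133, -0.075)
t=14.240: state=(-1.116, -0.082)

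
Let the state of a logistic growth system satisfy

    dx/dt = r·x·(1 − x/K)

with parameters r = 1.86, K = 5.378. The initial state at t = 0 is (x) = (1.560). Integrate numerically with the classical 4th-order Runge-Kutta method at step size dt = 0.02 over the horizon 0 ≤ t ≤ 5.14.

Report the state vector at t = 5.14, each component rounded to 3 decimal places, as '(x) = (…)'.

t=0.000: state=(1.560)
step 1 (dt=0.02): k1=(2.060), k2=(2.076), k3=(2.076), k4=(2.092); state += dt/6·(k1+2k2+2k3+k4)
t=0.020: state=(1.602)
t=0.040: state=(1.644)
t=0.060: state=(1.686)
continuing one RK4 step at a time; state shown every 10 steps (Δt=0.2):
t=0.200: state=(2.001)
t=0.400: state=(2.486)
t=0.600: state=(2.985)
t=0.800: state=(3.464)
t=1.000: state=(3.894)
t=1.200: state=(4.259)
t=1.400: state=(4.554)
t=1.600: state=(4.781)
t=1.800: state=(4.952)
t=2.000: state=(5.077)
t=2.200: state=(5.167)
t=2.400: state=(5.231)
t=2.600: state=(5.275)
t=2.800: state=(5.307)
t=3.000: state=(5.329)
t=3.200: state=(5.344)
t=3.400: state=(5.355)
t=3.600: state=(5.362)
t=3.800: state=(5.367)
t=4.000: state=(5.370)
t=4.200: state=(5.373)
t=4.400: state=(5.374)
t=4.600: state=(5.375)
t=4.800: state=(5.376)
t=5.000: state=(5.377)
t=5.140: state=(5.377)

(x) = (5.377)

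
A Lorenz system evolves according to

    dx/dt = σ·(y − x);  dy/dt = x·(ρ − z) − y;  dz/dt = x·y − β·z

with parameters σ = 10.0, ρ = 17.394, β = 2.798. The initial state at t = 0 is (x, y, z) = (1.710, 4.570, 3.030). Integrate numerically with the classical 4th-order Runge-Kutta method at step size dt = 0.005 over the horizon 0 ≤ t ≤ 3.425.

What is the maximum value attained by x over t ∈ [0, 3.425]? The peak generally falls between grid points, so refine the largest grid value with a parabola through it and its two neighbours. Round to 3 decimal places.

max x = 12.910

t=0.000: state=(1.710, 4.570, 3.030)
step 1 (dt=0.005): k1=(28.600, 19.992, -0.663), k2=(28.385, 20.972, -0.243), k3=(28.415, 20.960, -0.244), k4=(28.227, 21.931, 0.184); state += dt/6·(k1+2k2+2k3+k4)
t=0.005: state=(1.852, 4.675, 3.029)
t=0.010: state=(1.992, 4.789, 3.032)
t=0.015: state=(2.132, 4.913, 3.039)
continuing one RK4 step at a time; state shown every 40 steps (Δt=0.2):
t=0.200: state=(9.254, 14.394, 10.327)
t=0.400: state=(9.311, 2.996, 25.631)
t=0.600: state=(0.819, -0.708, 14.807)
t=0.800: state=(-0.408, -0.688, 8.464)
t=1.000: state=(-1.347, -2.192, 5.022)
t=1.200: state=(-5.043, -8.363, 5.391)
t=1.400: state=(-12.360, -12.726, 22.424)
t=1.600: state=(-4.003, -0.019, 19.602)
t=1.800: state=(-0.665, -0.385, 11.202)
t=2.000: state=(-0.955, -1.452, 6.501)
t=2.200: state=(-3.224, -5.339, 4.756)
t=2.400: state=(-10.456, -14.528, 14.522)
t=2.600: state=(-7.498, -1.993, 23.389)
t=2.800: state=(-1.236, -0.313, 13.631)
t=3.000: state=(-1.003, -1.398, 7.906)
t=3.200: state=(-2.958, -4.791, 5.413)
t=3.400: state=(-9.504, -13.673, 12.729)
t=3.425: state=(-10.495, -14.177, 15.249)
largest grid value and its neighbours: x(0.300)=12.89575, x(0.305)=12.91012, x(0.310)=12.90139
parabola through these three points peaks at t≈0.306 with x≈12.91030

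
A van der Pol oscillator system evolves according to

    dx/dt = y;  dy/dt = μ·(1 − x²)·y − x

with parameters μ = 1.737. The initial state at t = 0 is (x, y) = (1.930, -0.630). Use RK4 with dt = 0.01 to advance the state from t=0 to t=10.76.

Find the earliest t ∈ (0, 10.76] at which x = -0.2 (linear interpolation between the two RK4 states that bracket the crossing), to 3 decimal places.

t = 2.243

t=0.000: state=(1.930, -0.630)
step 1 (dt=0.01): k1=(-0.630, 1.052), k2=(-0.625, 1.017), k3=(-0.625, 1.018), k4=(-0.620, 0.984); state += dt/6·(k1+2k2+2k3+k4)
t=0.010: state=(1.924, -0.620)
t=0.020: state=(1.918, -0.610)
t=0.030: state=(1.912, -0.601)
continuing one RK4 step at a time; state shown every 50 steps (Δt=0.5):
t=0.500: state=(1.667, -0.505)
t=1.000: state=(1.390, -0.625)
t=1.500: state=(1.013, -0.933)
t=2.000: state=(0.361, -1.854)
t=2.240: state=(-0.191, -2.807)
next step: t=2.250: state=(-0.220, -2.852) — x has crossed -0.2
linear interpolation between t=2.240 (-0.19149) and t=2.250 (-0.21978) → t≈2.243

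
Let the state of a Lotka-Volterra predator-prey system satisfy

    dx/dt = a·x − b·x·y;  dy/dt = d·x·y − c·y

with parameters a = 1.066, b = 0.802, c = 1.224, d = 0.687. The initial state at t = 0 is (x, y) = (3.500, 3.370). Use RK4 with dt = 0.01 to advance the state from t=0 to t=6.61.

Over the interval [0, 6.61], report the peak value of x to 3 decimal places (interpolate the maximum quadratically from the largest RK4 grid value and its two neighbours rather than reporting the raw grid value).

t=0.000: state=(3.500, 3.370)
step 1 (dt=0.01): k1=(-5.729, 3.978), k2=(-5.737, 3.935), k3=(-5.736, 3.935), k4=(-5.743, 3.890); state += dt/6·(k1+2k2+2k3+k4)
t=0.010: state=(3.443, 3.409)
t=0.020: state=(3.385, 3.448)
t=0.030: state=(3.328, 3.485)
continuing one RK4 step at a time; state shown every 25 steps (Δt=0.25):
t=0.250: state=(2.152, 4.015)
t=0.500: state=(1.253, 3.932)
t=0.750: state=(0.779, 3.432)
t=1.000: state=(0.543, 2.824)
t=1.250: state=(0.426, 2.258)
t=1.500: state=(0.372, 1.779)
t=1.750: state=(0.354, 1.394)
t=2.000: state=(0.360, 1.091)
t=2.250: state=(0.387, 0.856)
t=2.500: state=(0.434, 0.677)
t=2.750: state=(0.502, 0.540)
t=3.000: state=(0.594, 0.437)
t=3.250: state=(0.717, 0.360)
t=3.500: state=(0.876, 0.303)
t=3.750: state=(1.080, 0.264)
t=4.000: state=(1.341, 0.239)
t=4.250: state=(1.671, 0.228)
t=4.500: state=(2.083, 0.231)
t=4.750: state=(2.591, 0.254)
t=5.000: state=(3.200, 0.307)
t=5.250: state=(3.889, 0.416)
t=5.500: state=(4.582, 0.634)
t=5.750: state=(5.065, 1.075)
t=6.000: state=(4.946, 1.892)
t=6.250: state=(3.950, 3.026)
t=6.500: state=(2.551, 3.892)
t=6.610: state=(2.019, 4.040)
largest grid value and its neighbours: x(5.830)=5.11367, x(5.840)=5.11468, x(5.850)=5.11444
parabola through these three points peaks at t≈5.843 with x≈5.11474

max x = 5.115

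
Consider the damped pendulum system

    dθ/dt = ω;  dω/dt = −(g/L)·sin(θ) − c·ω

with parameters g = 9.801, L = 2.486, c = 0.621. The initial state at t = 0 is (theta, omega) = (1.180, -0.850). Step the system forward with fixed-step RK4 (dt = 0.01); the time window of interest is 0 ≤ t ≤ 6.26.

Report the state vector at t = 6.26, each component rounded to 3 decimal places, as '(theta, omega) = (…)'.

(theta, omega) = (0.157, 0.060)

t=0.000: state=(1.180, -0.850)
step 1 (dt=0.01): k1=(-0.850, -3.117), k2=(-0.866, -3.101), k3=(-0.866, -3.101), k4=(-0.881, -3.085); state += dt/6·(k1+2k2+2k3+k4)
t=0.010: state=(1.171, -0.881)
t=0.020: state=(1.162, -0.912)
t=0.030: state=(1.153, -0.942)
continuing one RK4 step at a time; state shown every 25 steps (Δt=0.25):
t=0.250: state=(0.879, -1.512)
t=0.500: state=(0.451, -1.855)
t=0.750: state=(-0.012, -1.778)
t=1.000: state=(-0.406, -1.321)
t=1.250: state=(-0.656, -0.656)
t=1.500: state=(-0.732, 0.033)
t=1.750: state=(-0.648, 0.617)
t=2.000: state=(-0.441, 1.004)
t=2.250: state=(-0.168, 1.132)
t=2.500: state=(0.103, 0.993)
t=2.750: state=(0.312, 0.654)
t=3.000: state=(0.422, 0.224)
t=3.250: state=(0.425, -0.191)
t=3.500: state=(0.335, -0.506)
t=3.750: state=(0.184, -0.669)
t=4.000: state=(0.015, -0.661)
t=4.250: state=(-0.134, -0.507)
t=4.500: state=(-0.231, -0.263)
t=4.750: state=(-0.263, 0.004)
t=5.000: state=(-0.233, 0.231)
t=5.250: state=(-0.155, 0.376)
t=5.500: state=(-0.054, 0.416)
t=5.750: state=(0.045, 0.358)
t=6.000: state=(0.119, 0.228)
t=6.250: state=(0.156, 0.066)
t=6.260: state=(0.157, 0.060)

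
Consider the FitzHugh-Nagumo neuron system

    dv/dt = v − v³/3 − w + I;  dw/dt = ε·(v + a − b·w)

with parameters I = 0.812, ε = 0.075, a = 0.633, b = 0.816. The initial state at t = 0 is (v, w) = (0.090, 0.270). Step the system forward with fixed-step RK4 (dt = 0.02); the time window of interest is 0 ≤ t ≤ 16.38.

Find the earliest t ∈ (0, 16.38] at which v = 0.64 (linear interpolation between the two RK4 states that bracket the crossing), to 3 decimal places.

t = 0.651

t=0.000: state=(0.090, 0.270)
step 1 (dt=0.02): k1=(0.632, 0.038), k2=(0.638, 0.038), k3=(0.638, 0.038), k4=(0.644, 0.039); state += dt/6·(k1+2k2+2k3+k4)
t=0.020: state=(0.103, 0.271)
t=0.040: state=(0.116, 0.272)
t=0.060: state=(0.129, 0.272)
t=0.640: state=(0.629, 0.305)
next step: t=0.660: state=(0.650, 0.307) — v has crossed 0.64
linear interpolation between t=0.640 (0.62864) and t=0.660 (0.64980) → t≈0.651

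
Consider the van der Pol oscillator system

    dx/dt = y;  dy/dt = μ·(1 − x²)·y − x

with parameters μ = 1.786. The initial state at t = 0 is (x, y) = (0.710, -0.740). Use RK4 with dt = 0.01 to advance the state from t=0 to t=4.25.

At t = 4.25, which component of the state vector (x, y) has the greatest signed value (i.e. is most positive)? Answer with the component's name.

largest component: y

t=0.000: state=(0.710, -0.740)
step 1 (dt=0.01): k1=(-0.740, -1.365), k2=(-0.747, -1.375), k3=(-0.747, -1.375), k4=(-0.754, -1.384); state += dt/6·(k1+2k2+2k3+k4)
t=0.010: state=(0.703, -0.754)
t=0.020: state=(0.695, -0.768)
t=0.030: state=(0.687, -0.782)
continuing one RK4 step at a time; state shown every 20 steps (Δt=0.2):
t=0.200: state=(0.532, -1.060)
t=0.400: state=(0.277, -1.521)
t=0.600: state=(-0.091, -2.185)
t=0.800: state=(-0.603, -2.903)
t=1.000: state=(-1.203, -2.888)
t=1.200: state=(-1.673, -1.686)
t=1.400: state=(-1.883, -0.515)
t=1.600: state=(-1.921, 0.047)
t=1.800: state=(-1.886, 0.266)
t=2.000: state=(-1.823, 0.360)
t=2.200: state=(-1.745, 0.414)
t=2.400: state=(-1.658, 0.459)
t=2.600: state=(-1.561, 0.507)
t=2.800: state=(-1.454, 0.565)
t=3.000: state=(-1.334, 0.641)
t=3.200: state=(-1.196, 0.746)
t=3.400: state=(-1.033, 0.898)
t=3.600: state=(-0.831, 1.131)
t=3.800: state=(-0.571, 1.507)
t=4.000: state=(-0.212, 2.122)
t=4.200: state=(0.297, 3.006)
t=4.250: state=(0.453, 3.226)
compare at T: x=0.453, y=3.226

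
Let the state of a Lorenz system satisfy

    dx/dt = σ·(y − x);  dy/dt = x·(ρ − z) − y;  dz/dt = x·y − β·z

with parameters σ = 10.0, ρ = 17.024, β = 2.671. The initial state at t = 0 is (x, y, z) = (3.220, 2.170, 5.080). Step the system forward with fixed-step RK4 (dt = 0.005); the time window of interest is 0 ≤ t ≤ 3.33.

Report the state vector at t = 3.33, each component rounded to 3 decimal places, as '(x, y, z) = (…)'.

t=0.000: state=(3.220, 2.170, 5.080)
step 1 (dt=0.005): k1=(-10.500, 36.290, -6.581), k2=(-9.330, 35.938, -6.305), k3=(-9.368, 35.972, -6.303), k4=(-8.233, 35.650, -6.028); state += dt/6·(k1+2k2+2k3+k4)
t=0.005: state=(3.173, 2.350, 5.048)
t=0.010: state=(3.137, 2.527, 5.020)
t=0.015: state=(3.112, 2.701, 4.994)
continuing one RK4 step at a time; state shown every 40 steps (Δt=0.2):
t=0.200: state=(6.744, 10.533, 7.701)
t=0.400: state=(11.225, 8.498, 24.167)
t=0.600: state=(2.801, 0.203, 17.333)
t=0.800: state=(0.902, 0.911, 10.252)
t=1.000: state=(1.822, 2.797, 6.371)
t=1.200: state=(5.813, 9.141, 7.244)
t=1.400: state=(11.422, 10.546, 22.453)
t=1.600: state=(3.836, 0.682, 18.533)
t=1.800: state=(1.311, 1.264, 11.096)
t=2.000: state=(2.414, 3.614, 7.154)
t=2.200: state=(6.992, 10.457, 9.439)
t=2.400: state=(10.468, 8.009, 23.076)
t=2.600: state=(3.351, 1.115, 17.056)
t=2.800: state=(1.927, 2.241, 10.506)
t=3.000: state=(4.069, 6.042, 8.000)
t=3.200: state=(9.614, 12.094, 15.680)
t=3.330: state=(9.658, 7.007, 22.436)

(x, y, z) = (9.658, 7.007, 22.436)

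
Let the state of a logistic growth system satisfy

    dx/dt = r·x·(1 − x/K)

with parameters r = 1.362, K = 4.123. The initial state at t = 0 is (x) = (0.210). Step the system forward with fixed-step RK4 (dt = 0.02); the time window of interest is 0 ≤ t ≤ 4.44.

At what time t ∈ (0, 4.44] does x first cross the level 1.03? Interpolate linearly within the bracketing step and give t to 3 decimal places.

t=0.000: state=(0.210)
step 1 (dt=0.02): k1=(0.271), k2=(0.275), k3=(0.275), k4=(0.278); state += dt/6·(k1+2k2+2k3+k4)
t=0.020: state=(0.215)
t=0.040: state=(0.221)
t=0.060: state=(0.227)
continuing one RK4 step at a time; state shown every 10 steps (Δt=0.2):
t=0.200: state=(0.271)
t=0.400: state=(0.349)
t=0.600: state=(0.447)
t=0.800: state=(0.567)
t=1.000: state=(0.714)
t=1.200: state=(0.890)
t=1.340: state=(1.030)
next step: t=1.360: state=(1.051) — x has crossed 1.03
linear interpolation between t=1.340 (1.02978) and t=1.360 (1.05096) → t≈1.340

t = 1.340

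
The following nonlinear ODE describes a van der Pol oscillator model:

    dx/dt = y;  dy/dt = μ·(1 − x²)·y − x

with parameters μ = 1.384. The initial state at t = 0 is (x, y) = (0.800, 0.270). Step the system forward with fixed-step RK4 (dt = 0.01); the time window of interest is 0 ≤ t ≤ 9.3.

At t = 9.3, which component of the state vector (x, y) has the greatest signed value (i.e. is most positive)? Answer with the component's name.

t=0.000: state=(0.800, 0.270)
step 1 (dt=0.01): k1=(0.270, -0.665), k2=(0.267, -0.669), k3=(0.267, -0.669), k4=(0.263, -0.673); state += dt/6·(k1+2k2+2k3+k4)
t=0.010: state=(0.803, 0.263)
t=0.020: state=(0.805, 0.257)
t=0.030: state=(0.808, 0.250)
continuing one RK4 step at a time; state shown every 50 steps (Δt=0.5):
t=0.500: state=(0.840, -0.130)
t=1.000: state=(0.656, -0.626)
t=1.500: state=(0.170, -1.393)
t=2.000: state=(-0.796, -2.359)
t=2.500: state=(-1.712, -0.885)
t=3.000: state=(-1.799, 0.267)
t=3.500: state=(-1.582, 0.559)
t=4.000: state=(-1.246, 0.802)
t=4.500: state=(-0.738, 1.304)
t=5.000: state=(0.188, 2.562)
t=5.500: state=(1.601, 2.173)
t=6.000: state=(2.011, -0.066)
t=6.500: state=(1.855, -0.450)
t=7.000: state=(1.593, -0.598)
t=7.500: state=(1.245, -0.819)
t=8.000: state=(0.728, -1.326)
t=8.500: state=(-0.215, -2.603)
t=9.000: state=(-1.627, -2.107)
t=9.300: state=(-1.984, -0.429)
compare at T: x=-1.984, y=-0.429

largest component: y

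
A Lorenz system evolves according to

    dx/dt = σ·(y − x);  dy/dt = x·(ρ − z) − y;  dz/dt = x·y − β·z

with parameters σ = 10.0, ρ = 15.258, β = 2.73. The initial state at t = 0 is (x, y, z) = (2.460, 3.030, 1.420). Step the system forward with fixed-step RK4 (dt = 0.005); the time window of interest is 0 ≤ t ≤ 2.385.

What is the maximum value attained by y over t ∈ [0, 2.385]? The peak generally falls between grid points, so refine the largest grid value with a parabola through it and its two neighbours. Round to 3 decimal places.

max y = 14.367

t=0.000: state=(2.460, 3.030, 1.420)
step 1 (dt=0.005): k1=(5.700, 31.011, 3.577), k2=(6.333, 31.109, 3.788), k3=(6.319, 31.129, 3.792), k4=(6.940, 31.246, 4.009); state += dt/6·(k1+2k2+2k3+k4)
t=0.005: state=(2.492, 3.186, 1.439)
t=0.010: state=(2.529, 3.343, 1.460)
t=0.015: state=(2.573, 3.501, 1.484)
continuing one RK4 step at a time; state shown every 20 steps (Δt=0.1):
t=0.100: state=(4.101, 6.729, 2.459)
t=0.200: state=(7.665, 12.015, 6.806)
t=0.300: state=(11.581, 13.888, 17.124)
t=0.400: state=(10.383, 5.904, 23.410)
t=0.500: state=(5.122, 0.305, 19.626)
t=0.600: state=(1.699, -0.411, 14.883)
t=0.700: state=(0.439, -0.204, 11.301)
t=0.800: state=(0.085, -0.079, 8.598)
t=0.900: state=(-0.005, -0.050, 6.544)
t=1.000: state=(-0.038, -0.067, 4.981)
t=1.100: state=(-0.073, -0.117, 3.791)
t=1.200: state=(-0.135, -0.221, 2.887)
t=1.300: state=(-0.259, -0.432, 2.203)
t=1.400: state=(-0.511, -0.864, 1.698)
t=1.500: state=(-1.029, -1.756, 1.380)
t=1.600: state=(-2.093, -3.582, 1.411)
t=1.700: state=(-4.229, -7.133, 2.553)
t=1.800: state=(-7.996, -12.459, 7.327)
t=1.900: state=(-11.779, -13.638, 18.018)
t=2.000: state=(-10.045, -5.188, 23.424)
t=2.100: state=(-4.730, -0.085, 19.245)
t=2.200: state=(-1.498, 0.453, 14.571)
t=2.300: state=(-0.341, 0.248, 11.064)
t=2.385: state=(-0.037, 0.162, 8.770)
largest grid value and its neighbours: y(0.270)=14.36329, y(0.275)=14.36359, y(0.280)=14.33321
parabola through these three points peaks at t≈0.273 with y≈14.36728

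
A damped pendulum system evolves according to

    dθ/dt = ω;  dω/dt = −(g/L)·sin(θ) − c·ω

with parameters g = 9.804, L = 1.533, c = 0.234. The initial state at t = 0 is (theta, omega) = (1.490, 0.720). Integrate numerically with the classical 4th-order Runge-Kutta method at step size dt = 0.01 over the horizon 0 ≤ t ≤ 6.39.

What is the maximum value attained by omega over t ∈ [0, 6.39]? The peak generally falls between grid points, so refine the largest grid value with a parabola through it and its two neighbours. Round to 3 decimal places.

t=0.000: state=(1.490, 0.720)
step 1 (dt=0.01): k1=(0.720, -6.543), k2=(0.687, -6.537), k3=(0.687, -6.537), k4=(0.655, -6.531); state += dt/6·(k1+2k2+2k3+k4)
t=0.010: state=(1.497, 0.655)
t=0.020: state=(1.503, 0.589)
t=0.030: state=(1.509, 0.524)
continuing one RK4 step at a time; state shown every 25 steps (Δt=0.25):
t=0.250: state=(1.469, -0.871)
t=0.500: state=(1.066, -2.306)
t=0.750: state=(0.361, -3.188)
t=1.000: state=(-0.431, -2.940)
t=1.250: state=(-1.027, -1.722)
t=1.500: state=(-1.267, -0.192)
t=1.750: state=(-1.128, 1.280)
t=2.000: state=(-0.654, 2.424)
t=2.250: state=(0.017, 2.769)
t=2.500: state=(0.643, 2.091)
t=2.750: state=(1.012, 0.806)
t=3.000: state=(1.038, -0.590)
t=3.250: state=(0.734, -1.777)
t=3.500: state=(0.198, -2.379)
t=3.750: state=(-0.380, -2.091)
t=4.000: state=(-0.788, -1.093)
t=4.250: state=(-0.906, 0.158)
t=4.500: state=(-0.718, 1.299)
t=4.750: state=(-0.294, 1.988)
t=5.000: state=(0.213, 1.932)
t=5.250: state=(0.613, 1.178)
t=5.500: state=(0.774, 0.091)
t=5.750: state=(0.662, -0.960)
t=6.000: state=(0.324, -1.654)
t=6.250: state=(-0.112, -1.722)
t=6.390: state=(-0.338, -1.467)
largest grid value and its neighbours: omega(2.200)=2.78459, omega(2.210)=2.78497, omega(2.220)=2.78359
parabola through these three points peaks at t≈2.207 with omega≈2.78504

max omega = 2.785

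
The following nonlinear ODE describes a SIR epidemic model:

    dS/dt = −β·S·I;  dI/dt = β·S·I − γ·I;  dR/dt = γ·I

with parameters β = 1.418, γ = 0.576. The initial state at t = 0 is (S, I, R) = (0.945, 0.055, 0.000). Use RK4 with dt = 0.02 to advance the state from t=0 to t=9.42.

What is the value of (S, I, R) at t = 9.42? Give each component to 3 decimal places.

(S, I, R) = (0.122, 0.047, 0.831)

t=0.000: state=(0.945, 0.055, 0.000)
step 1 (dt=0.02): k1=(-0.074, 0.042, 0.032), k2=(-0.074, 0.042, 0.032), k3=(-0.074, 0.042, 0.032), k4=(-0.075, 0.043, 0.032); state += dt/6·(k1+2k2+2k3+k4)
t=0.020: state=(0.944, 0.056, 0.001)
t=0.040: state=(0.942, 0.057, 0.001)
t=0.060: state=(0.940, 0.058, 0.002)
continuing one RK4 step at a time; state shown every 25 steps (Δt=0.5):
t=0.500: state=(0.901, 0.079, 0.019)
t=1.000: state=(0.843, 0.111, 0.046)
t=1.500: state=(0.770, 0.147, 0.083)
t=2.000: state=(0.684, 0.185, 0.131)
t=2.500: state=(0.593, 0.218, 0.189)
t=3.000: state=(0.504, 0.241, 0.256)
t=3.500: state=(0.423, 0.250, 0.327)
t=4.000: state=(0.354, 0.247, 0.399)
t=4.500: state=(0.299, 0.233, 0.468)
t=5.000: state=(0.255, 0.213, 0.532)
t=5.500: state=(0.221, 0.189, 0.590)
t=6.000: state=(0.195, 0.164, 0.641)
t=6.500: state=(0.175, 0.140, 0.685)
t=7.000: state=(0.160, 0.118, 0.722)
t=7.500: state=(0.148, 0.099, 0.753)
t=8.000: state=(0.139, 0.082, 0.779)
t=8.500: state=(0.132, 0.068, 0.801)
t=9.000: state=(0.126, 0.056, 0.818)
t=9.420: state=(0.122, 0.047, 0.831)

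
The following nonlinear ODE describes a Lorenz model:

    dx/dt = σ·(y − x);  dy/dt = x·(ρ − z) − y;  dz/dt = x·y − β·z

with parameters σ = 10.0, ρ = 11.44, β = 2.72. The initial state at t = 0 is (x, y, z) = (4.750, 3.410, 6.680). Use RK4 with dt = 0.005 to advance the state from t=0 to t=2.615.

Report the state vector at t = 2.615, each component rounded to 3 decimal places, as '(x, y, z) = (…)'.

t=0.000: state=(4.750, 3.410, 6.680)
step 1 (dt=0.005): k1=(-13.400, 19.200, -1.972), k2=(-12.585, 19.016, -1.847), k3=(-12.610, 19.024, -1.843), k4=(-11.818, 18.848, -1.716); state += dt/6·(k1+2k2+2k3+k4)
t=0.005: state=(4.687, 3.505, 6.671)
t=0.010: state=(4.632, 3.599, 6.663)
t=0.015: state=(4.584, 3.690, 6.656)
continuing one RK4 step at a time; state shown every 20 steps (Δt=0.1):
t=0.100: state=(4.547, 5.120, 6.789)
t=0.200: state=(5.478, 6.632, 7.771)
t=0.300: state=(6.600, 7.556, 9.761)
t=0.400: state=(7.137, 7.162, 11.989)
t=0.500: state=(6.630, 5.670, 13.053)
t=0.600: state=(5.480, 4.282, 12.547)
t=0.700: state=(4.448, 3.644, 11.232)
t=0.800: state=(3.916, 3.653, 9.860)
t=0.900: state=(3.895, 4.096, 8.816)
t=1.000: state=(4.284, 4.842, 8.309)
t=1.100: state=(4.966, 5.742, 8.483)
t=1.200: state=(5.753, 6.497, 9.372)
t=1.300: state=(6.333, 6.688, 10.691)
t=1.400: state=(6.390, 6.143, 11.770)
t=1.500: state=(5.904, 5.241, 12.036)
t=1.600: state=(5.205, 4.537, 11.521)
t=1.700: state=(4.660, 4.266, 10.647)
t=1.800: state=(4.438, 4.389, 9.812)
t=1.900: state=(4.545, 4.794, 9.268)
t=2.000: state=(4.905, 5.355, 9.161)
t=2.100: state=(5.392, 5.887, 9.529)
t=2.200: state=(5.825, 6.161, 10.249)
t=2.300: state=(6.009, 6.024, 10.998)
t=2.400: state=(5.859, 5.562, 11.403)
t=2.500: state=(5.480, 5.056, 11.315)
t=2.600: state=(5.082, 4.740, 10.866)
t=2.615: state=(5.033, 4.716, 10.783)

(x, y, z) = (5.033, 4.716, 10.783)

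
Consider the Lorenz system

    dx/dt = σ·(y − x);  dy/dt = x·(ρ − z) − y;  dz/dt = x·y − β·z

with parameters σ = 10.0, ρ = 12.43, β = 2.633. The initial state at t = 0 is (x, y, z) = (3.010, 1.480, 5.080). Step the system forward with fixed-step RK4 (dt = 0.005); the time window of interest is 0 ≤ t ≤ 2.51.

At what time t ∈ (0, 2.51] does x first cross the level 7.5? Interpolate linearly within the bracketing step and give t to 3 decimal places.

t=0.000: state=(3.010, 1.480, 5.080)
step 1 (dt=0.005): k1=(-15.300, 20.643, -8.921), k2=(-14.401, 20.377, -8.765), k3=(-14.431, 20.393, -8.765), k4=(-13.559, 20.140, -8.613); state += dt/6·(k1+2k2+2k3+k4)
t=0.005: state=(2.938, 1.582, 5.036)
t=0.010: state=(2.874, 1.681, 4.994)
t=0.015: state=(2.818, 1.779, 4.953)
continuing one RK4 step at a time; state shown every 20 steps (Δt=0.1):
t=0.100: state=(2.727, 3.314, 4.482)
t=0.200: state=(3.841, 5.420, 4.699)
t=0.300: state=(5.796, 8.052, 6.511)
t=0.375: state=(7.500, 9.634, 9.432)
next step: t=0.380: state=(7.605, 9.694, 9.671) — x has crossed 7.5
linear interpolation between t=0.375 (7.49970) and t=0.380 (7.60529) → t≈0.375

t = 0.375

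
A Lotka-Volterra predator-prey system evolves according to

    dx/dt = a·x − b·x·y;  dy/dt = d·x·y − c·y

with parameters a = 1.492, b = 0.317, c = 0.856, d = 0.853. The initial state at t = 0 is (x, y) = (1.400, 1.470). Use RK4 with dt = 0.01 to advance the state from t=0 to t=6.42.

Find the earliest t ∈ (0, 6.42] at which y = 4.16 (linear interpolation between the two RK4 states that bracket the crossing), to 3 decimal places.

t = 0.991

t=0.000: state=(1.400, 1.470)
step 1 (dt=0.01): k1=(1.436, 0.497), k2=(1.443, 0.507), k3=(1.443, 0.507), k4=(1.449, 0.517); state += dt/6·(k1+2k2+2k3+k4)
t=0.010: state=(1.414, 1.475)
t=0.020: state=(1.429, 1.480)
t=0.030: state=(1.444, 1.486)
continuing one RK4 step at a time; state shown every 25 steps (Δt=0.25):
t=0.250: state=(1.797, 1.667)
t=0.500: state=(2.254, 2.071)
t=0.750: state=(2.703, 2.840)
t=0.990: state=(2.977, 4.155)
next step: t=1.000: state=(2.981, 4.226) — y has crossed 4.16
linear interpolation between t=0.990 (4.15491) and t=1.000 (4.22552) → t≈0.991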